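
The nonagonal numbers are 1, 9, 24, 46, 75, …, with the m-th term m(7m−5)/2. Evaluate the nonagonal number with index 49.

8281

The 49th nonagonal number is n(7n−5)/2 with n = 49.
49·(7·49 − 5)/2 = 49·338/2 = 49·169 = 8281.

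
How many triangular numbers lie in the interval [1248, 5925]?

The n-th triangular number is n(n+1)/2.
Smallest index with value ≥ 1248: n = 50 (giving 1275).
Largest index with value ≤ 5925: n = 108 (giving 5886).
Indices 50 through 108: 59 terms.

59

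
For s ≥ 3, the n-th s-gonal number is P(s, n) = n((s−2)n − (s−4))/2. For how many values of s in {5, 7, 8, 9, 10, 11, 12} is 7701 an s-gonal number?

1

s = 5: P(5, 71) = 7526 and P(5, 72) = 7740; 7701 is not s-gonal.
s = 7: P(7, 55) = 7480 and P(7, 56) = 7756; 7701 is not s-gonal.
s = 8: P(8, 51) = 7701. ✓
s = 9: P(9, 47) = 7614 and P(9, 48) = 7944; 7701 is not s-gonal.
s = 10: P(10, 44) = 7612 and P(10, 45) = 7965; 7701 is not s-gonal.
s = 11: P(11, 41) = 7421 and P(11, 42) = 7791; 7701 is not s-gonal.
s = 12: P(12, 39) = 7449 and P(12, 40) = 7840; 7701 is not s-gonal.
Hits: s ∈ {8} → 1.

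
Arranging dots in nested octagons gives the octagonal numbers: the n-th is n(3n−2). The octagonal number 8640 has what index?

54

Set n(3n−2) = 8640, giving 3n² − 2n − 8640 = 0.
So n = (2 + 322) / 6 = 324/6 = 54.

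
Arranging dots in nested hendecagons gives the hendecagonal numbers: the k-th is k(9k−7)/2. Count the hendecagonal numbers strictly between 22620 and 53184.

The n-th hendecagonal number is n(9n−7)/2.
Smallest index with value > 22620: n = 72 (giving 23076).
Largest index with value < 53184: n = 109 (giving 53083).
Indices 72 through 109: 38 terms.

38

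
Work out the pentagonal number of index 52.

The 52nd pentagonal number is n(3n−1)/2 with n = 52.
52·(3·52 − 1)/2 = 52·155/2 = 4030.

4030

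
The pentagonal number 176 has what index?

11

Set n(3n−1)/2 = 176, giving 3n² − n − 352 = 0.
So n = (1 + 65) / 6 = 66/6 = 11.
Check: 11·(3·11 − 1)/2 = 176. ✓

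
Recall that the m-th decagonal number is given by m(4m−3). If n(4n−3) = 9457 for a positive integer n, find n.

49

Set n(4n−3) = 9457, giving 4n² − 3n − 9457 = 0.
The discriminant is 9 + 16·9457 = 151321, and √151321 = 389.
So n = (3 + 389) / 8 = 392/8 = 49.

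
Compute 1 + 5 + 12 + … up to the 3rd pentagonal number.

18

Σ i(3i−1)/2 = (3Σi² − Σi) / 2 over i = 1..3.
Σi = 6 and Σi² = 14.
(3·14 − 1·6) / 2 = 36/2 = 18.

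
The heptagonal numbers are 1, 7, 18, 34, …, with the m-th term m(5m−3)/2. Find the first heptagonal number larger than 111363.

112042

Solve n(5n−3)/2 > 111363 for integer n.
The largest n with value ≤ 111363 is 211 (since 110986 ≤ 111363 < 112042), so the first above is n = 212, value 112042.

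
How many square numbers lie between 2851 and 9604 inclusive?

45

The n-th square number is n².
Smallest index with value ≥ 2851: n = 54 (giving 2916).
Largest index with value ≤ 9604: n = 98 (giving 9604).
Indices 54 through 98: 45 terms.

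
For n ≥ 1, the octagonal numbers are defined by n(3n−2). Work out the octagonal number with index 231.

159621

231·(3·231 − 2) = 231·691 = 159621.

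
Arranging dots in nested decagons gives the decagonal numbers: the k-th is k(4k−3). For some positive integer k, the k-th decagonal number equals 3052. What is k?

Set n(4n−3) = 3052, giving 4n² − 3n − 3052 = 0.
The discriminant is 9 + 16·3052 = 48841, and √48841 = 221.
So n = (3 + 221) / 8 = 224/8 = 28.
Check: 28·(4·28 − 3) = 3052. ✓

28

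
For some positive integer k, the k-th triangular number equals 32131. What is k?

253

Set n(n+1)/2 = 32131, giving n² + n − 64262 = 0.
The discriminant is 1 + 8·32131 = 257049, and √257049 = 507.
So n = (-1 + 507) / 2 = 506/2 = 253.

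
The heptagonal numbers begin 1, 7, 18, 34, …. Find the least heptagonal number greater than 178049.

Solve n(5n−3)/2 > 178049 for integer n.
The largest n with value ≤ 178049 is 267 (since 177822 ≤ 178049 < 179158), so the first above is n = 268, value 179158.

179158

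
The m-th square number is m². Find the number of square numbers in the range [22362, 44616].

The n-th square number is n².
Smallest index with value ≥ 22362: n = 150 (giving 22500).
Largest index with value ≤ 44616: n = 211 (giving 44521).
Indices 150 through 211: 62 terms.

62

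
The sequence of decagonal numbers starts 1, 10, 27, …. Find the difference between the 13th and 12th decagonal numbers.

97

Consecutive decagonal numbers differ by 8n − 7: here 8·13 − 7 = 97.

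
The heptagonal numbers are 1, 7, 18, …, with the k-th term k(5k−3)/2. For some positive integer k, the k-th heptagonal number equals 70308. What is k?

Set n(5n−3)/2 = 70308, giving 5n² − 3n − 140616 = 0.
The discriminant is 9 + 40·70308 = 2812329, and √2812329 = 1677.
So n = (3 + 1677) / 10 = 1680/10 = 168.

168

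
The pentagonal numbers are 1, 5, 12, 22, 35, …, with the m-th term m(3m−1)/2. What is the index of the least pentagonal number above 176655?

Solve n(3n−1)/2 > 176655 for integer n.
The largest n with value ≤ 176655 is 343 (since 176302 ≤ 176655 < 177332), so the first above is n = 344, value 177332.

344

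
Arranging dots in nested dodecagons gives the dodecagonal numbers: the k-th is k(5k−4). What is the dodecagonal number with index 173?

The 173rd dodecagonal number is n(5n−4) with n = 173.
173·(5·173 − 4) = 173·861 = 148953.

148953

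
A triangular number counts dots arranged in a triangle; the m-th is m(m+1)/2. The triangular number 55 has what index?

10

Set n(n+1)/2 = 55, giving n² + n − 110 = 0.
The discriminant is 1 + 8·55 = 441, and √441 = 21.
So n = (-1 + 21) / 2 = 20/2 = 10.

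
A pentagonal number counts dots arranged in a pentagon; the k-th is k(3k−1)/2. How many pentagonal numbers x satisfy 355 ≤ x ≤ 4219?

The n-th pentagonal number is n(3n−1)/2.
Smallest index with value ≥ 355: n = 16 (giving 376).
Largest index with value ≤ 4219: n = 53 (giving 4187).
Indices 16 through 53: 38 terms.

38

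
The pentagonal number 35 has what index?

Set n(3n−1)/2 = 35, giving 3n² − n − 70 = 0.
So n = (1 + 29) / 6 = 30/6 = 5.
Check: 5·(3·5 − 1)/2 = 35. ✓

5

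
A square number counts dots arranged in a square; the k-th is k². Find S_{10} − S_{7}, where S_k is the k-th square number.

10² = 100 and 7² = 49.
Difference: 100 − 49 = 51.

51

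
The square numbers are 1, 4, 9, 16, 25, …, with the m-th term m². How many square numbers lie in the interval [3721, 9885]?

39

The n-th square number is n².
Smallest index with value ≥ 3721: n = 61 (giving 3721).
Largest index with value ≤ 9885: n = 99 (giving 9801).
Indices 61 through 99: 39 terms.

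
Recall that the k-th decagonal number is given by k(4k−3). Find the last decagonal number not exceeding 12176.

11935

Solve n(4n−3) ≤ 12176 for integer n.
n = 55 gives 11935 ≤ 12176, while n = 56 gives 12376 > 12176; so the answer is 11935.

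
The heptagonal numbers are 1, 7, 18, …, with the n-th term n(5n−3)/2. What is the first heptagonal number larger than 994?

1071

Solve n(5n−3)/2 > 994 for integer n.
The largest n with value ≤ 994 is 20 (since 970 ≤ 994 < 1071), so the first above is n = 21, value 1071.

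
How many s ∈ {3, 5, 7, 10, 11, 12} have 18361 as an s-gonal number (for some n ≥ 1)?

s = 3: P(3, 191) = 18336 and P(3, 192) = 18528; 18361 is not s-gonal.
s = 5: P(5, 110) = 18095 and P(5, 111) = 18426; 18361 is not s-gonal.
s = 7: P(7, 86) = 18361. ✓
s = 10: P(10, 68) = 18292 and P(10, 69) = 18837; 18361 is not s-gonal.
s = 11: P(11, 64) = 18208 and P(11, 65) = 18785; 18361 is not s-gonal.
s = 12: P(12, 61) = 18361. ✓
Hits: s ∈ {7, 12} → 2.

2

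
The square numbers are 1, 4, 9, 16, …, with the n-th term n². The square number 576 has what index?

24

We need n² = 576, so n = √576 = 24.
Check: 24² = 576. ✓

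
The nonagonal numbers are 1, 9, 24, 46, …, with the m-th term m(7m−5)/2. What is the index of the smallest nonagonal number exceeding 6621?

Solve n(7n−5)/2 > 6621 for integer n.
The largest n with value ≤ 6621 is 43 (since 6364 ≤ 6621 < 6666), so the first above is n = 44, value 6666.

44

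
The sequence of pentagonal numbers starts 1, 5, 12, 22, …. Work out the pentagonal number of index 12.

The 12th pentagonal number is n(3n−1)/2 with n = 12.
12·(3·12 − 1)/2 = 12·35/2 = 210.

210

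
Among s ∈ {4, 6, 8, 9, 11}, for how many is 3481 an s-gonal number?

s = 4: P(4, 59) = 3481. ✓
s = 6: P(6, 41) = 3321 and P(6, 42) = 3486; 3481 is not s-gonal.
s = 8: P(8, 34) = 3400 and P(8, 35) = 3605; 3481 is not s-gonal.
s = 9: P(9, 31) = 3286 and P(9, 32) = 3504; 3481 is not s-gonal.
s = 11: P(11, 28) = 3430 and P(11, 29) = 3683; 3481 is not s-gonal.
Hits: s ∈ {4} → 1.

1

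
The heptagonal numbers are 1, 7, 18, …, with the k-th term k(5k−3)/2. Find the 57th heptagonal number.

The 57th heptagonal number is n(5n−3)/2 with n = 57.
57·(5·57 − 3)/2 = 57·282/2 = 57·141 = 8037.

8037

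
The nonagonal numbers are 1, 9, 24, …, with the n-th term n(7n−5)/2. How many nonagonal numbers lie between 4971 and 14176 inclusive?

The n-th nonagonal number is n(7n−5)/2.
Smallest index with value ≥ 4971: n = 39 (giving 5226).
Largest index with value ≤ 14176: n = 64 (giving 14176).
Indices 39 through 64: 26 terms.

26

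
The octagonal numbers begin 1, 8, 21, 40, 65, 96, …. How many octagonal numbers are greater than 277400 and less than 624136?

152

The n-th octagonal number is n(3n−2).
Smallest index with value > 277400: n = 305 (giving 278465).
Largest index with value < 624136: n = 456 (giving 622896).
Indices 305 through 456: 152 terms.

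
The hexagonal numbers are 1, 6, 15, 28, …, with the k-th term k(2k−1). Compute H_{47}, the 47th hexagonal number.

47·(2·47 − 1) = 47·93 = 4371.

4371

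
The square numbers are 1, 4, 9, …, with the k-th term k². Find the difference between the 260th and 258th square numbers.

260² = 67600 and 258² = 66564.
Difference: 67600 − 66564 = 1036.

1036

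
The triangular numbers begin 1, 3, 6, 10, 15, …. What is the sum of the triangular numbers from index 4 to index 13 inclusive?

Σ i(i+1)/2 = (Σi² + Σi) / 2 over i = 4..13.
Σi = 91 − 6 = 85 and Σi² = 819 − 14 = 805.
(1·805 + 1·85) / 2 = 890/2 = 445.

445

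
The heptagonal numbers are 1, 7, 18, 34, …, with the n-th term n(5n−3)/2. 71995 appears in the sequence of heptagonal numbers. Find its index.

Set n(5n−3)/2 = 71995, giving 5n² − 3n − 143990 = 0.
The discriminant is 9 + 40·71995 = 2879809, and √2879809 = 1697.
So n = (3 + 1697) / 10 = 1700/10 = 170.

170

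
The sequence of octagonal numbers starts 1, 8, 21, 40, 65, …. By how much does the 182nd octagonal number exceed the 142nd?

38800

182·(3·182 − 2) = 99008 and 142·(3·142 − 2) = 60208.
Difference: 99008 − 60208 = 38800.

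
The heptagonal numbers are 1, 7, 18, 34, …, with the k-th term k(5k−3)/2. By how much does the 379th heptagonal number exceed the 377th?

379·(5·379 − 3)/2 = 358534 and 377·(5·377 − 3)/2 = 354757.
Difference: 358534 − 354757 = 3777.

3777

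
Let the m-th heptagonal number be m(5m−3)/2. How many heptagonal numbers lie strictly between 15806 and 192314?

198

The n-th heptagonal number is n(5n−3)/2.
Smallest index with value > 15806: n = 80 (giving 15880).
Largest index with value < 192314: n = 277 (giving 191407).
Indices 80 through 277: 198 terms.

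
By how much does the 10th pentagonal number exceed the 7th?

10·(3·10 − 1)/2 = 145 and 7·(3·7 − 1)/2 = 70.
Difference: 145 − 70 = 75.

75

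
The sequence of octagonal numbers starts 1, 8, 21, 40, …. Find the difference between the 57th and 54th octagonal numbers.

993

57·(3·57 − 2) = 9633 and 54·(3·54 − 2) = 8640.
Difference: 9633 − 8640 = 993.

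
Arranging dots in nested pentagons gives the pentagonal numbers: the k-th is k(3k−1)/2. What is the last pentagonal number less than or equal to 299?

287

Solve n(3n−1)/2 ≤ 299 for integer n.
n = 14 gives 287 ≤ 299, while n = 15 gives 330 > 299; so the answer is 287.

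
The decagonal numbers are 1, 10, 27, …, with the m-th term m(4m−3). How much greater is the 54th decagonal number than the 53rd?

Consecutive decagonal numbers differ by 8n − 7: here 8·54 − 7 = 425.

425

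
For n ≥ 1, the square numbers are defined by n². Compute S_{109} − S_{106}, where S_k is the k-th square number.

645

109² = 11881 and 106² = 11236.
Difference: 11881 − 11236 = 645.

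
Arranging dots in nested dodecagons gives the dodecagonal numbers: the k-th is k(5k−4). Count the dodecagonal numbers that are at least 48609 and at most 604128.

The n-th dodecagonal number is n(5n−4).
Smallest index with value ≥ 48609: n = 99 (giving 48609).
Largest index with value ≤ 604128: n = 348 (giving 604128).
Indices 99 through 348: 250 terms.

250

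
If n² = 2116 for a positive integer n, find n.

46

We need n² = 2116, so n = √2116 = 46.
Check: 46² = 2116. ✓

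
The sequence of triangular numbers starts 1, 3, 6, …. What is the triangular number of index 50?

1275

50·51/2 = 2550/2 = 1275.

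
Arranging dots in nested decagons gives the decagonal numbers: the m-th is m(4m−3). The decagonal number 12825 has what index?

57

Set n(4n−3) = 12825, giving 4n² − 3n − 12825 = 0.
The discriminant is 9 + 16·12825 = 205209, and √205209 = 453.
So n = (3 + 453) / 8 = 456/8 = 57.
Check: 57·(4·57 − 3) = 12825. ✓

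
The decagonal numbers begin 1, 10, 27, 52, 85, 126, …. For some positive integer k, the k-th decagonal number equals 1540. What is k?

Set n(4n−3) = 1540, giving 4n² − 3n − 1540 = 0.
The discriminant is 9 + 16·1540 = 24649, and √24649 = 157.
So n = (3 + 157) / 8 = 160/8 = 20.
Check: 20·(4·20 − 3) = 1540. ✓

20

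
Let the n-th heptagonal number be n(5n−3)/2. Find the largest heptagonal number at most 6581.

6426

Solve n(5n−3)/2 ≤ 6581 for integer n.
n = 51 gives 6426 ≤ 6581, while n = 52 gives 6682 > 6581; so the answer is 6426.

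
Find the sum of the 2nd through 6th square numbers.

90

Σ_{i=2}^{6} i² = 91 − 1 = 90.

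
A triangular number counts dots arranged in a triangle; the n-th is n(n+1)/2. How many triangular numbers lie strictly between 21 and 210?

13

The n-th triangular number is n(n+1)/2.
Smallest index with value > 21: n = 7 (giving 28).
Largest index with value < 210: n = 19 (giving 190).
Indices 7 through 19: 13 terms.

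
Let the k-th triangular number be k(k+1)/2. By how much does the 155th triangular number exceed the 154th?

155

Consecutive triangular numbers differ by n: T_{155} − T_{154} = 155.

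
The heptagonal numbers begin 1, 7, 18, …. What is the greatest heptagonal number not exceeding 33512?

Solve n(5n−3)/2 ≤ 33512 for integer n.
n = 116 gives 33466 ≤ 33512, while n = 117 gives 34047 > 33512; so the answer is 33466.

33466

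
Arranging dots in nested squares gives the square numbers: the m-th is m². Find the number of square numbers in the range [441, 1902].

23

The n-th square number is n².
Smallest index with value ≥ 441: n = 21 (giving 441).
Largest index with value ≤ 1902: n = 43 (giving 1849).
Indices 21 through 43: 23 terms.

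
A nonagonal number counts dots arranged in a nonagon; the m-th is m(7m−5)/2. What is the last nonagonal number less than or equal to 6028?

5781

Solve n(7n−5)/2 ≤ 6028 for integer n.
n = 41 gives 5781 ≤ 6028, while n = 42 gives 6069 > 6028; so the answer is 5781.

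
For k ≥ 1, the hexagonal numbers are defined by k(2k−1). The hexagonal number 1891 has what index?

31

Set n(2n−1) = 1891, giving 2n² − n − 1891 = 0.
The discriminant is 1 + 8·1891 = 15129, and √15129 = 123.
So n = (1 + 123) / 4 = 124/4 = 31.
Check: 31·(2·31 − 1) = 1891. ✓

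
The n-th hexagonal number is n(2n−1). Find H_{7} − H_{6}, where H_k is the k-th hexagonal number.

Consecutive hexagonal numbers differ by 4n − 3: here 4·7 − 3 = 25.

25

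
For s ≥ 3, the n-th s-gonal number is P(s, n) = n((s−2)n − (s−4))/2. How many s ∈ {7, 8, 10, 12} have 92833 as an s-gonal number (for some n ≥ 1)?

s = 7: P(7, 193) = 92833. ✓
s = 8: P(8, 176) = 92576 and P(8, 177) = 93633; 92833 is not s-gonal.
s = 10: P(10, 152) = 91960 and P(10, 153) = 93177; 92833 is not s-gonal.
s = 12: P(12, 136) = 91936 and P(12, 137) = 93297; 92833 is not s-gonal.
Hits: s ∈ {7} → 1.

1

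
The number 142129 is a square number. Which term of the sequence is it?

We need n² = 142129, so n = √142129 = 377.

377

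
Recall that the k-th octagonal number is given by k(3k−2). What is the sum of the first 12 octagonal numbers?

Σ i(3i−2) = 3Σi² − 2Σi over i = 1..12.
Σi = 78 and Σi² = 650.
3·650 − 2·78 = 1794.

1794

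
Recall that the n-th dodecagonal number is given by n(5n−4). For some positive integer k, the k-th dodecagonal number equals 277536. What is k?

Set n(5n−4) = 277536, giving 5n² − 4n − 277536 = 0.
The discriminant is 16 + 20·277536 = 5550736, and √5550736 = 2356.
So n = (4 + 2356) / 10 = 2360/10 = 236.

236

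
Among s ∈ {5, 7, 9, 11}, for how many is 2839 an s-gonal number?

s = 5: P(5, 43) = 2752 and P(5, 44) = 2882; 2839 is not s-gonal.
s = 7: P(7, 34) = 2839. ✓
s = 9: P(9, 28) = 2674 and P(9, 29) = 2871; 2839 is not s-gonal.
s = 11: P(11, 25) = 2725 and P(11, 26) = 2951; 2839 is not s-gonal.
Hits: s ∈ {7} → 1.

1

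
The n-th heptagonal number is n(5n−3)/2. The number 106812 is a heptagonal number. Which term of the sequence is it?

Set n(5n−3)/2 = 106812, giving 5n² − 3n − 213624 = 0.
So n = (3 + 2067) / 10 = 2070/10 = 207.
Check: 207·(5·207 − 3)/2 = 106812. ✓

207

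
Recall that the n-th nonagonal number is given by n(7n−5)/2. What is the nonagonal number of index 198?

136719

The 198th nonagonal number is n(7n−5)/2 with n = 198.
198·(7·198 − 5)/2 = 198·1381/2 = 136719.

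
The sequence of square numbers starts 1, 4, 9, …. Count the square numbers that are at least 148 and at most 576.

12

The n-th square number is n².
Smallest index with value ≥ 148: n = 13 (giving 169).
Largest index with value ≤ 576: n = 24 (giving 576).
Indices 13 through 24: 12 terms.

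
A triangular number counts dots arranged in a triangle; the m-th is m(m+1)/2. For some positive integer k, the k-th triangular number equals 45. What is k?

9

Set n(n+1)/2 = 45, giving n² + n − 90 = 0.
The discriminant is 1 + 8·45 = 361, and √361 = 19.
So n = (-1 + 19) / 2 = 18/2 = 9.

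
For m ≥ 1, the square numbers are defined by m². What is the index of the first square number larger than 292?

Solve n² > 292 for integer n.
The largest n with value ≤ 292 is 17 (since 289 ≤ 292 < 324), so the first above is n = 18, value 324.

18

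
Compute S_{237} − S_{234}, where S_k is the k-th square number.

1413

237² = 56169 and 234² = 54756.
Difference: 56169 − 54756 = 1413.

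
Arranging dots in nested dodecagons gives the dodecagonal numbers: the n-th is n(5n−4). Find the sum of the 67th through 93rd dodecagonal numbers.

Σ i(5i−4) = 5Σi² − 4Σi over i = 67..93.
Σi = 4371 − 2211 = 2160 and Σi² = 272459 − 98021 = 174438.
5·174438 − 4·2160 = 863550.

863550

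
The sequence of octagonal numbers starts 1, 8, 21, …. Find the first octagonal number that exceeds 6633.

Solve n(3n−2) > 6633 for integer n.
The largest n with value ≤ 6633 is 47 (since 6533 ≤ 6633 < 6816), so the first above is n = 48, value 6816.

6816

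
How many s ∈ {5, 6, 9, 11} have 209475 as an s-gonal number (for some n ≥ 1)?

1

s = 5: P(5, 373) = 208507 and P(5, 374) = 209627; 209475 is not s-gonal.
s = 6: P(6, 323) = 208335 and P(6, 324) = 209628; 209475 is not s-gonal.
s = 9: P(9, 245) = 209475. ✓
s = 11: P(11, 216) = 209196 and P(11, 217) = 211141; 209475 is not s-gonal.
Hits: s ∈ {9} → 1.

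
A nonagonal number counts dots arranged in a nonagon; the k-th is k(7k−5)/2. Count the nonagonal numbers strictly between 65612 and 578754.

The n-th nonagonal number is n(7n−5)/2.
Smallest index with value > 65612: n = 138 (giving 66309).
Largest index with value < 578754: n = 406 (giving 575911).
Indices 138 through 406: 269 terms.

269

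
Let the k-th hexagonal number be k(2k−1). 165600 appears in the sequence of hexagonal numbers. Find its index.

288

Set n(2n−1) = 165600, giving 2n² − n − 165600 = 0.
So n = (1 + 1151) / 4 = 1152/4 = 288.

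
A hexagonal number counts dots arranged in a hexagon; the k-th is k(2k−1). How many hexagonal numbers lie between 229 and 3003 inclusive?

The n-th hexagonal number is n(2n−1).
Smallest index with value ≥ 229: n = 11 (giving 231).
Largest index with value ≤ 3003: n = 39 (giving 3003).
Indices 11 through 39: 29 terms.

29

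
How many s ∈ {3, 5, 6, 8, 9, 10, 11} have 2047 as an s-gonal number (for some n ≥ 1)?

s = 3: P(3, 63) = 2016 and P(3, 64) = 2080; 2047 is not s-gonal.
s = 5: P(5, 37) = 2035 and P(5, 38) = 2147; 2047 is not s-gonal.
s = 6: P(6, 32) = 2016 and P(6, 33) = 2145; 2047 is not s-gonal.
s = 8: P(8, 26) = 1976 and P(8, 27) = 2133; 2047 is not s-gonal.
s = 9: P(9, 24) = 1956 and P(9, 25) = 2125; 2047 is not s-gonal.
s = 10: P(10, 23) = 2047. ✓
s = 11: P(11, 21) = 1911 and P(11, 22) = 2101; 2047 is not s-gonal.
Hits: s ∈ {10} → 1.

1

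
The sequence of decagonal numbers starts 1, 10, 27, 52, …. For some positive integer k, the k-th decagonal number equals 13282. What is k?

58

Set n(4n−3) = 13282, giving 4n² − 3n − 13282 = 0.
So n = (3 + 461) / 8 = 464/8 = 58.
Check: 58·(4·58 − 3) = 13282. ✓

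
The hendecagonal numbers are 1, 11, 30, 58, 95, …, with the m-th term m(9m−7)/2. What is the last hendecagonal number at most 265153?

264870

Solve n(9n−7)/2 ≤ 265153 for integer n.
n = 243 gives 264870 ≤ 265153, while n = 244 gives 267058 > 265153; so the answer is 264870.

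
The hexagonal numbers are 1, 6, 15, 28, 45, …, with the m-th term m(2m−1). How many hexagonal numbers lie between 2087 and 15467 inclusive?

The n-th hexagonal number is n(2n−1).
Smallest index with value ≥ 2087: n = 33 (giving 2145).
Largest index with value ≤ 15467: n = 88 (giving 15400).
Indices 33 through 88: 56 terms.

56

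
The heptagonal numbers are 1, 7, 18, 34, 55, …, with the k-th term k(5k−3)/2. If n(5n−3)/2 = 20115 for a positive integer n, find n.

Set n(5n−3)/2 = 20115, giving 5n² − 3n − 40230 = 0.
So n = (3 + 897) / 10 = 900/10 = 90.

90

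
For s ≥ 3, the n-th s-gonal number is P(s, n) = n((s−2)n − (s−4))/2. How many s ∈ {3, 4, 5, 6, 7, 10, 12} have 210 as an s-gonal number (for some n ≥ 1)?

s = 3: P(3, 20) = 210. ✓
s = 4: P(4, 14) = 196 and P(4, 15) = 225; 210 is not s-gonal.
s = 5: P(5, 12) = 210. ✓
s = 6: P(6, 10) = 190 and P(6, 11) = 231; 210 is not s-gonal.
s = 7: P(7, 9) = 189 and P(7, 10) = 235; 210 is not s-gonal.
s = 10: P(10, 7) = 175 and P(10, 8) = 232; 210 is not s-gonal.
s = 12: P(12, 6) = 156 and P(12, 7) = 217; 210 is not s-gonal.
Hits: s ∈ {3, 5} → 2.

2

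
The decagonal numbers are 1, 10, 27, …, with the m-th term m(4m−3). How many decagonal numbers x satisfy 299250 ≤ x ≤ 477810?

72

The n-th decagonal number is n(4n−3).
Smallest index with value ≥ 299250: n = 274 (giving 299482).
Largest index with value ≤ 477810: n = 345 (giving 475065).
Indices 274 through 345: 72 terms.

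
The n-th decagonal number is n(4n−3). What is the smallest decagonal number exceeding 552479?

555397

Solve n(4n−3) > 552479 for integer n.
The largest n with value ≤ 552479 is 372 (since 552420 ≤ 552479 < 555397), so the first above is n = 373, value 555397.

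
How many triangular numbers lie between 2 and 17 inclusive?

4

The n-th triangular number is n(n+1)/2.
Smallest index with value ≥ 2: n = 2 (giving 3).
Largest index with value ≤ 17: n = 5 (giving 15).
Indices 2 through 5: 4 terms.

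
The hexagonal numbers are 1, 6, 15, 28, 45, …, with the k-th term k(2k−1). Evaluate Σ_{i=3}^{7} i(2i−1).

245

Σ i(2i−1) = 2Σi² − Σi over i = 3..7.
Σi = 28 − 3 = 25 and Σi² = 140 − 5 = 135.
2·135 − 1·25 = 245.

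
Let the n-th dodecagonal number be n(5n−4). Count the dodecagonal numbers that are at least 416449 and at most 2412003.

The n-th dodecagonal number is n(5n−4).
Smallest index with value ≥ 416449: n = 289 (giving 416449).
Largest index with value ≤ 2412003: n = 694 (giving 2405404).
Indices 289 through 694: 406 terms.

406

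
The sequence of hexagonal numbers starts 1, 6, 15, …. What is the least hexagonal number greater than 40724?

Solve n(2n−1) > 40724 for integer n.
The largest n with value ≤ 40724 is 142 (since 40186 ≤ 40724 < 40755), so the first above is n = 143, value 40755.

40755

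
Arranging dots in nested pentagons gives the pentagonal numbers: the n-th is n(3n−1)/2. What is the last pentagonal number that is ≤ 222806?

Solve n(3n−1)/2 ≤ 222806 for integer n.
n = 385 gives 222145 ≤ 222806, while n = 386 gives 223301 > 222806; so the answer is 222145.

222145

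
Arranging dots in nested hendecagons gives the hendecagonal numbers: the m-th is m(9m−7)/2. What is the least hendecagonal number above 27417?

Solve n(9n−7)/2 > 27417 for integer n.
The largest n with value ≤ 27417 is 78 (since 27105 ≤ 27417 < 27808), so the first above is n = 79, value 27808.

27808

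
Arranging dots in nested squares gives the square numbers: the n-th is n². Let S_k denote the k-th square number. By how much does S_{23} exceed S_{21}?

88

23² = 529 and 21² = 441.
Difference: 529 − 441 = 88.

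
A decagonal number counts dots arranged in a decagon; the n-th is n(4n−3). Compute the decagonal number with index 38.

5662

The 38th decagonal number is n(4n−3) with n = 38.
38·(4·38 − 3) = 38·149 = 5662.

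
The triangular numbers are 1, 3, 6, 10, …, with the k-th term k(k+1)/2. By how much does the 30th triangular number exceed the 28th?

59

30·31/2 = 465 and 28·29/2 = 406.
Difference: 465 − 406 = 59.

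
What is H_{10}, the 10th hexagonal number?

The 10th hexagonal number is n(2n−1) with n = 10.
10·(2·10 − 1) = 10·19 = 190.

190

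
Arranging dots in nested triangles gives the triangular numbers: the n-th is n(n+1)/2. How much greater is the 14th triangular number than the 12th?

27

14·15/2 = 105 and 12·13/2 = 78.
Difference: 105 − 78 = 27.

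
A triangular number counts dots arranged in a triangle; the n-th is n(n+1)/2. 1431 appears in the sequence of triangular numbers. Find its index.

53

Set n(n+1)/2 = 1431, giving n² + n − 2862 = 0.
The discriminant is 1 + 8·1431 = 11449, and √11449 = 107.
So n = (-1 + 107) / 2 = 106/2 = 53.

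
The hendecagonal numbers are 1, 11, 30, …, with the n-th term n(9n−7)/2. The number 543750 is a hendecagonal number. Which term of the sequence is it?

Set n(9n−7)/2 = 543750, giving 9n² − 7n − 1087500 = 0.
The discriminant is 49 + 72·543750 = 39150049, and √39150049 = 6257.
So n = (7 + 6257) / 18 = 6264/18 = 348.
Check: 348·(9·348 − 7)/2 = 543750. ✓

348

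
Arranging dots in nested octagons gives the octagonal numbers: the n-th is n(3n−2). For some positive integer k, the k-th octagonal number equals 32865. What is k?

Set n(3n−2) = 32865, giving 3n² − 2n − 32865 = 0.
The discriminant is 4 + 12·32865 = 394384, and √394384 = 628.
So n = (2 + 628) / 6 = 630/6 = 105.
Check: 105·(3·105 − 2) = 32865. ✓

105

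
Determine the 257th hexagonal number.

257·(2·257 − 1) = 257·513 = 131841.

131841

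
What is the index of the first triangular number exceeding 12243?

Solve n(n+1)/2 > 12243 for integer n.
The largest n with value ≤ 12243 is 155 (since 12090 ≤ 12243 < 12246), so the first above is n = 156, value 12246.

156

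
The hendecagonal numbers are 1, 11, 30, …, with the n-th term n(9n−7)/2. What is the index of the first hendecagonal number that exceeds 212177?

218

Solve n(9n−7)/2 > 212177 for integer n.
The largest n with value ≤ 212177 is 217 (since 211141 ≤ 212177 < 213095), so the first above is n = 218, value 213095.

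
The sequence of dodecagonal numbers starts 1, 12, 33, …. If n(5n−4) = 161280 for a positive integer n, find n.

180

Set n(5n−4) = 161280, giving 5n² − 4n − 161280 = 0.
The discriminant is 16 + 20·161280 = 3225616, and √3225616 = 1796.
So n = (4 + 1796) / 10 = 1800/10 = 180.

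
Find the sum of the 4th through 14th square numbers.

Σ_{i=4}^{14} i² = 1015 − 14 = 1001.

1001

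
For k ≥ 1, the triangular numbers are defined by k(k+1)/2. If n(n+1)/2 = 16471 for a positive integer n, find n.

181

Set n(n+1)/2 = 16471, giving n² + n − 32942 = 0.
So n = (-1 + 363) / 2 = 362/2 = 181.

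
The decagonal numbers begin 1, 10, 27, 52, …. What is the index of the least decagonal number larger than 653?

14

Solve n(4n−3) > 653 for integer n.
The largest n with value ≤ 653 is 13 (since 637 ≤ 653 < 742), so the first above is n = 14, value 742.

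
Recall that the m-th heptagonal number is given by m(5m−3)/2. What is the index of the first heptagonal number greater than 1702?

Solve n(5n−3)/2 > 1702 for integer n.
The largest n with value ≤ 1702 is 26 (since 1651 ≤ 1702 < 1782), so the first above is n = 27, value 1782.

27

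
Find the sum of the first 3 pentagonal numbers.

18

Σ i(3i−1)/2 = (3Σi² − Σi) / 2 over i = 1..3.
Σi = 6 and Σi² = 14.
(3·14 − 1·6) / 2 = 36/2 = 18.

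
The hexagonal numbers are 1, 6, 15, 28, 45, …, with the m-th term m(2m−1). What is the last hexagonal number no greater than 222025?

221445

Solve n(2n−1) ≤ 222025 for integer n.
n = 333 gives 221445 ≤ 222025, while n = 334 gives 222778 > 222025; so the answer is 221445.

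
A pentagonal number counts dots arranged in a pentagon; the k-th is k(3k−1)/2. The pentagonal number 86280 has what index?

Set n(3n−1)/2 = 86280, giving 3n² − n − 172560 = 0.
So n = (1 + 1439) / 6 = 1440/6 = 240.

240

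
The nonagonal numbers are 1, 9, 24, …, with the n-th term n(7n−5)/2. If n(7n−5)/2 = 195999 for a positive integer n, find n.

Set n(7n−5)/2 = 195999, giving 7n² − 5n − 391998 = 0.
The discriminant is 25 + 56·195999 = 10975969, and √10975969 = 3313.
So n = (5 + 3313) / 14 = 3318/14 = 237.
Check: 237·(7·237 − 5)/2 = 195999. ✓

237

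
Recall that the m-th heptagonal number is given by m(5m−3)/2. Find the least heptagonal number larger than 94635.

Solve n(5n−3)/2 > 94635 for integer n.
The largest n with value ≤ 94635 is 194 (since 93799 ≤ 94635 < 94770), so the first above is n = 195, value 94770.

94770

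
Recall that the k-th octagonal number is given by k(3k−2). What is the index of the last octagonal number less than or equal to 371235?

Solve n(3n−2) ≤ 371235 for integer n.
n = 352 gives 371008 ≤ 371235, while n = 353 gives 373121 > 371235; so the answer is index 352.

352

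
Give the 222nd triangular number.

The 222nd triangular number is n(n+1)/2 with n = 222.
222·223/2 = 49506/2 = 24753.

24753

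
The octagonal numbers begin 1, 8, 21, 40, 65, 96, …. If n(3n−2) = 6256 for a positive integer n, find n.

46

Set n(3n−2) = 6256, giving 3n² − 2n − 6256 = 0.
So n = (2 + 274) / 6 = 276/6 = 46.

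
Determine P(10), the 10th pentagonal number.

145

The 10th pentagonal number is n(3n−1)/2 with n = 10.
10·(3·10 − 1)/2 = 10·29/2 = 145.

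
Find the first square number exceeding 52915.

Solve n² > 52915 for integer n.
The largest n with value ≤ 52915 is 230 (since 52900 ≤ 52915 < 53361), so the first above is n = 231, value 53361.

53361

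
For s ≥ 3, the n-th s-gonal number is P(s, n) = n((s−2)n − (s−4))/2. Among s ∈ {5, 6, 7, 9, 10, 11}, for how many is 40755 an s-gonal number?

2

s = 5: P(5, 165) = 40755. ✓
s = 6: P(6, 143) = 40755. ✓
s = 7: P(7, 127) = 40132 and P(7, 128) = 40768; 40755 is not s-gonal.
s = 9: P(9, 108) = 40554 and P(9, 109) = 41311; 40755 is not s-gonal.
s = 10: P(10, 101) = 40501 and P(10, 102) = 41310; 40755 is not s-gonal.
s = 11: P(11, 95) = 40280 and P(11, 96) = 41136; 40755 is not s-gonal.
Hits: s ∈ {5, 6} → 2.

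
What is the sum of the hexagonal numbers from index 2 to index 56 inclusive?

118635

Σ i(2i−1) = 2Σi² − Σi over i = 2..56.
Σi = 1596 − 1 = 1595 and Σi² = 60116 − 1 = 60115.
2·60115 − 1·1595 = 118635.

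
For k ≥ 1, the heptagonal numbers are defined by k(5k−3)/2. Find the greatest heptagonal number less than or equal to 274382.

273406

Solve n(5n−3)/2 ≤ 274382 for integer n.
n = 331 gives 273406 ≤ 274382, while n = 332 gives 275062 > 274382; so the answer is 273406.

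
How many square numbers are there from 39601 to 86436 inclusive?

The n-th square number is n².
Smallest index with value ≥ 39601: n = 199 (giving 39601).
Largest index with value ≤ 86436: n = 294 (giving 86436).
Indices 199 through 294: 96 terms.

96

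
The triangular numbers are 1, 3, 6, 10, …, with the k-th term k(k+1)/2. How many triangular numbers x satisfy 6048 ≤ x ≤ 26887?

The n-th triangular number is n(n+1)/2.
Smallest index with value ≥ 6048: n = 110 (giving 6105).
Largest index with value ≤ 26887: n = 231 (giving 26796).
Indices 110 through 231: 122 terms.

122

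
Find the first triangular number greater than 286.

300

Solve n(n+1)/2 > 286 for integer n.
The largest n with value ≤ 286 is 23 (since 276 ≤ 286 < 300), so the first above is n = 24, value 300.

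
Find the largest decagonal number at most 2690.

Solve n(4n−3) ≤ 2690 for integer n.
n = 26 gives 2626 ≤ 2690, while n = 27 gives 2835 > 2690; so the answer is 2626.

2626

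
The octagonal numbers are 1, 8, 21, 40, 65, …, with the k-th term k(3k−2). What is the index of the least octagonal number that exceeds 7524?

51

Solve n(3n−2) > 7524 for integer n.
The largest n with value ≤ 7524 is 50 (since 7400 ≤ 7524 < 7701), so the first above is n = 51, value 7701.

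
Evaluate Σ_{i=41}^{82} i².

165025

Σ_{i=41}^{82} i² = 187165 − 22140 = 165025.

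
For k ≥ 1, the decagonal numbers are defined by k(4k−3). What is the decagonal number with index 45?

The 45th decagonal number is n(4n−3) with n = 45.
45·(4·45 − 3) = 45·177 = 7965.

7965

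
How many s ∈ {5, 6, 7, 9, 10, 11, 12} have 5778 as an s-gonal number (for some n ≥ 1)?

1

s = 5: P(5, 62) = 5735 and P(5, 63) = 5922; 5778 is not s-gonal.
s = 6: P(6, 54) = 5778. ✓
s = 7: P(7, 48) = 5688 and P(7, 49) = 5929; 5778 is not s-gonal.
s = 9: P(9, 40) = 5500 and P(9, 41) = 5781; 5778 is not s-gonal.
s = 10: P(10, 38) = 5662 and P(10, 39) = 5967; 5778 is not s-gonal.
s = 11: P(11, 36) = 5706 and P(11, 37) = 6031; 5778 is not s-gonal.
s = 12: P(12, 34) = 5644 and P(12, 35) = 5985; 5778 is not s-gonal.
Hits: s ∈ {6} → 1.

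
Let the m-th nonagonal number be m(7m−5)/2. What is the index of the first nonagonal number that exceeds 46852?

Solve n(7n−5)/2 > 46852 for integer n.
The largest n with value ≤ 46852 is 116 (since 46806 ≤ 46852 < 47619), so the first above is n = 117, value 47619.

117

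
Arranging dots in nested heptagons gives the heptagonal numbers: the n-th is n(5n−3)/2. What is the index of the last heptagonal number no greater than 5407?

Solve n(5n−3)/2 ≤ 5407 for integer n.
n = 46 gives 5221 ≤ 5407, while n = 47 gives 5452 > 5407; so the answer is index 46.

46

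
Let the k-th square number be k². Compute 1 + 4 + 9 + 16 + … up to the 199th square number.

Σ_{i=1}^{199} i² = 199·200·399/6 = 2646700.

2646700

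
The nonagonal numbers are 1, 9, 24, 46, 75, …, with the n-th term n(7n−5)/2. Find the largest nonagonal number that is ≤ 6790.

Solve n(7n−5)/2 ≤ 6790 for integer n.
n = 44 gives 6666 ≤ 6790, while n = 45 gives 6975 > 6790; so the answer is 6666.

6666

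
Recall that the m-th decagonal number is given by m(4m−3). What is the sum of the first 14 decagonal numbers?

3745

Σ i(4i−3) = 4Σi² − 3Σi over i = 1..14.
Σi = 105 and Σi² = 1015.
4·1015 − 3·105 = 3745.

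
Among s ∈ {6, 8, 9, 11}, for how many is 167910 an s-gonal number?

1

s = 6: P(6, 290) = 167910. ✓
s = 8: P(8, 236) = 166616 and P(8, 237) = 168033; 167910 is not s-gonal.
s = 9: P(9, 219) = 167316 and P(9, 220) = 168850; 167910 is not s-gonal.
s = 11: P(11, 193) = 166945 and P(11, 194) = 168683; 167910 is not s-gonal.
Hits: s ∈ {6} → 1.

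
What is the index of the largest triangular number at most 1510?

54

Solve n(n+1)/2 ≤ 1510 for integer n.
n = 54 gives 1485 ≤ 1510, while n = 55 gives 1540 > 1510; so the answer is index 54.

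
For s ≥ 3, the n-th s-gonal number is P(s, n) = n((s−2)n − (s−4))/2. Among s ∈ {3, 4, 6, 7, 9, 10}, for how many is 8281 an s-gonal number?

s = 3: P(3, 128) = 8256 and P(3, 129) = 8385; 8281 is not s-gonal.
s = 4: P(4, 91) = 8281. ✓
s = 6: P(6, 64) = 8128 and P(6, 65) = 8385; 8281 is not s-gonal.
s = 7: P(7, 57) = 8037 and P(7, 58) = 8323; 8281 is not s-gonal.
s = 9: P(9, 49) = 8281. ✓
s = 10: P(10, 45) = 7965 and P(10, 46) = 8326; 8281 is not s-gonal.
Hits: s ∈ {4, 9} → 2.

2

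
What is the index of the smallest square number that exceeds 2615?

52

Solve n² > 2615 for integer n.
The largest n with value ≤ 2615 is 51 (since 2601 ≤ 2615 < 2704), so the first above is n = 52, value 2704.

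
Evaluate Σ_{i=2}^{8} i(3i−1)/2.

287

Σ i(3i−1)/2 = (3Σi² − Σi) / 2 over i = 2..8.
Σi = 36 − 1 = 35 and Σi² = 204 − 1 = 203.
(3·203 − 1·35) / 2 = 574/2 = 287.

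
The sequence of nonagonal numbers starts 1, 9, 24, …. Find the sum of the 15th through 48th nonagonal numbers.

126854

Σ i(7i−5)/2 = (7Σi² − 5Σi) / 2 over i = 15..48.
Σi = 1176 − 105 = 1071 and Σi² = 38024 − 1015 = 37009.
(7·37009 − 5·1071) / 2 = 253708/2 = 126854.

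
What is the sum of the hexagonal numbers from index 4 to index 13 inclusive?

Σ i(2i−1) = 2Σi² − Σi over i = 4..13.
Σi = 91 − 6 = 85 and Σi² = 819 − 14 = 805.
2·805 − 1·85 = 1525.

1525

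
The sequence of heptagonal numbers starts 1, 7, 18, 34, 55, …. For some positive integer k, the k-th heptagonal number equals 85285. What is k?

Set n(5n−3)/2 = 85285, giving 5n² − 3n − 170570 = 0.
So n = (3 + 1847) / 10 = 1850/10 = 185.
Check: 185·(5·185 − 3)/2 = 85285. ✓

185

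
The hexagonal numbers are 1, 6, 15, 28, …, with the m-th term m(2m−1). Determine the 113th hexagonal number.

25425

The 113th hexagonal number is n(2n−1) with n = 113.
113·(2·113 − 1) = 113·225 = 25425.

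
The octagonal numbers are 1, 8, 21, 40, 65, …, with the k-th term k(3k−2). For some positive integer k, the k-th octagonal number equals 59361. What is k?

Set n(3n−2) = 59361, giving 3n² − 2n − 59361 = 0.
So n = (2 + 844) / 6 = 846/6 = 141.

141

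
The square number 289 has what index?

We need n² = 289, so n = √289 = 17.
Check: 17² = 289. ✓

17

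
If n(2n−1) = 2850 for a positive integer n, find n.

38

Set n(2n−1) = 2850, giving 2n² − n − 2850 = 0.
The discriminant is 1 + 8·2850 = 22801, and √22801 = 151.
So n = (1 + 151) / 4 = 152/4 = 38.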